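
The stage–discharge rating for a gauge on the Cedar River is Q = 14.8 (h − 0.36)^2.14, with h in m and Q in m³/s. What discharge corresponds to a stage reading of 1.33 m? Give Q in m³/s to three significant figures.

13.9 m³/s

Q = 14.8 × (1.33 − 0.36)^2.14 = 14.8 × 0.97^2.14 = 13.87 m³/s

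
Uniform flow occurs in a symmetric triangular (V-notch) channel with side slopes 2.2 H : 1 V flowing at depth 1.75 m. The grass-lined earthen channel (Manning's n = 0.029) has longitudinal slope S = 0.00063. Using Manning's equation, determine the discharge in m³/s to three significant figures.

A = z·y² = 2.2×1.75² = 6.738 m²
P = 2y√(1+z²) = 2×1.75×√(1+2.2²) = 8.458 m
R = A/P = 6.738/8.458 = 0.7966 m
Q = (1/n)·A·R^(2/3)·S^(1/2) = (1/0.029) × 6.738 × 0.7966^(2/3) × 0.00063^(1/2) = 5.011 m³/s

5.01 m³/s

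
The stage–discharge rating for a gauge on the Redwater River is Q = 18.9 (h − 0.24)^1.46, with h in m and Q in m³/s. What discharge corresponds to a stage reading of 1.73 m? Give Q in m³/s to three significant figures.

Q = 18.9 × (1.73 − 0.24)^1.46 = 18.9 × 1.49^1.46 = 33.83 m³/s

33.8 m³/s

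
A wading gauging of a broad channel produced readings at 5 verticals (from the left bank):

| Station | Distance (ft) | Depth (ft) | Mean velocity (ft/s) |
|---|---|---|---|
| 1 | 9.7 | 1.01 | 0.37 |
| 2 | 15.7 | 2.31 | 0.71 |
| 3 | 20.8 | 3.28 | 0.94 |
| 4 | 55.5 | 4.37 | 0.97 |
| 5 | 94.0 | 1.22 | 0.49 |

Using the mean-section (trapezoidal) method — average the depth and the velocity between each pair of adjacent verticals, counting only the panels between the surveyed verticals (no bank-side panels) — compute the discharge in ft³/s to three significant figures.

222 ft³/s

Panel 1-2: Δb = 6 ft, d̄ = (1.01+2.31)/2 = 1.66, v̄ = (0.37+0.71)/2 = 0.54 → q = 6×1.66×0.54 = 5.378 ft³/s
Panel 2-3: Δb = 5.1 ft, d̄ = (2.31+3.28)/2 = 2.795, v̄ = (0.71+0.94)/2 = 0.825 → q = 5.1×2.795×0.825 = 11.76 ft³/s
Panel 3-4: Δb = 34.7 ft, d̄ = (3.28+4.37)/2 = 3.825, v̄ = (0.94+0.97)/2 = 0.955 → q = 34.7×3.825×0.955 = 126.8 ft³/s
Panel 4-5: Δb = 38.5 ft, d̄ = (4.37+1.22)/2 = 2.795, v̄ = (0.97+0.49)/2 = 0.73 → q = 38.5×2.795×0.73 = 78.55 ft³/s
Q = Σ q = 222.4 ft³/s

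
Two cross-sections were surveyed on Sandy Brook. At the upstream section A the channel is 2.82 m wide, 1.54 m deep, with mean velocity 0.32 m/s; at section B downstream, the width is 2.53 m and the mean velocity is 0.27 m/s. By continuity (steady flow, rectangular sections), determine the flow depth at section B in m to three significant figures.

2.03 m

Q = A₁V₁ = (2.82×1.54) × 0.32 = 1.390 m³/s
d₂ = Q/(b₂ V₂) = 1.390/(2.53×0.27) = 2.034 m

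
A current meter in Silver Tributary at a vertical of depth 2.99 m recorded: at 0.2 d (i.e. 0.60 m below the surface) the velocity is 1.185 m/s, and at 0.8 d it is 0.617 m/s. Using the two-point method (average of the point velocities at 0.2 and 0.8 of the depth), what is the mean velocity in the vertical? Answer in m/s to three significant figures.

0.901 m/s

v̄ = (1.185 + 0.617) / 2 = 0.9010 m/s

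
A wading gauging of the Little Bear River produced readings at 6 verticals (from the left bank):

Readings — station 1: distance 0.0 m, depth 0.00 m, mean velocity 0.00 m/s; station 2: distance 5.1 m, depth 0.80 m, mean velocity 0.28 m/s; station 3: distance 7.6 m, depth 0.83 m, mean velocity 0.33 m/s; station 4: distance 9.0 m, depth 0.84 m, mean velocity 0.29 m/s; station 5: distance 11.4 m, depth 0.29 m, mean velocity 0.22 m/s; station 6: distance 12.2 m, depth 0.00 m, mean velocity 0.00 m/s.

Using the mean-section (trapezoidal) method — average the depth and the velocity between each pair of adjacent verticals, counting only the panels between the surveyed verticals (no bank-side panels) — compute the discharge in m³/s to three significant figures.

1.63 m³/s

Panel 1-2: Δb = 5.1 m, d̄ = (0.00+0.80)/2 = 0.4, v̄ = (0.00+0.28)/2 = 0.14 → q = 5.1×0.4×0.14 = 0.2856 m³/s
Panel 2-3: Δb = 2.5 m, d̄ = (0.80+0.83)/2 = 0.815, v̄ = (0.28+0.33)/2 = 0.305 → q = 2.5×0.815×0.305 = 0.6214 m³/s
Panel 3-4: Δb = 1.4 m, d̄ = (0.83+0.84)/2 = 0.835, v̄ = (0.33+0.29)/2 = 0.31 → q = 1.4×0.835×0.31 = 0.3624 m³/s
Panel 4-5: Δb = 2.4 m, d̄ = (0.84+0.29)/2 = 0.565, v̄ = (0.29+0.22)/2 = 0.255 → q = 2.4×0.565×0.255 = 0.3458 m³/s
Panel 5-6: Δb = 0.8 m, d̄ = (0.29+0.00)/2 = 0.145, v̄ = (0.22+0.00)/2 = 0.11 → q = 0.8×0.145×0.11 = 0.01276 m³/s
Q = Σ q = 1.628 m³/s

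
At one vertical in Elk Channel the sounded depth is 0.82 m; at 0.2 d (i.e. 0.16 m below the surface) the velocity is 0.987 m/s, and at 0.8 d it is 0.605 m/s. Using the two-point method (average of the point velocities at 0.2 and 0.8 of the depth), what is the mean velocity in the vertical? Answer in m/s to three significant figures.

v̄ = (0.987 + 0.605) / 2 = 0.7960 m/s

0.796 m/s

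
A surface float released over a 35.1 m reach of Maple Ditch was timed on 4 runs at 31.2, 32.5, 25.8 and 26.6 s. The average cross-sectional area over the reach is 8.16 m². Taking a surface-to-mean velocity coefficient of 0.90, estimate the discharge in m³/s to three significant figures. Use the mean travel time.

t̄ = (31.2 + 32.5 + 25.8 + 26.6) / 4 = 29.025 s
v_surface = L / t̄ = 35.1 / 29.025 = 1.209 m/s
v_mean = 0.90 × 1.209 = 1.088 m/s
Q = A × v_mean = 8.16 × 1.088 = 8.881 m³/s

8.88 m³/s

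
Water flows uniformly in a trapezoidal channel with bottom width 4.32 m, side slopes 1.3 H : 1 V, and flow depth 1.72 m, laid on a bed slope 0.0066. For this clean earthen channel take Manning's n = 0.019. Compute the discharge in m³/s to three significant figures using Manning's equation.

52.4 m³/s

A = (b + z·y)·y = (4.32 + 1.3×1.72)×1.72 = 11.28 m²
P = b + 2y√(1+z²) = 4.32 + 2×1.72×√(1+1.3²) = 9.962 m
R = A/P = 11.28/9.962 = 1.132 m
Q = (1/n)·A·R^(2/3)·S^(1/2) = (1/0.019) × 11.28 × 1.132^(2/3) × 0.0066^(1/2) = 52.37 m³/s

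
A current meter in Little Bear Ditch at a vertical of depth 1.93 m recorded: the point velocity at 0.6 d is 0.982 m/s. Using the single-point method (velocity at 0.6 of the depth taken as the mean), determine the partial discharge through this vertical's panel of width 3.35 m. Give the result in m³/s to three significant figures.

6.35 m³/s

v̄ = v₀.₆ = 0.982 m/s
q = v̄ × d × w = 0.9820 × 1.93 × 3.35 = 6.349 m³/s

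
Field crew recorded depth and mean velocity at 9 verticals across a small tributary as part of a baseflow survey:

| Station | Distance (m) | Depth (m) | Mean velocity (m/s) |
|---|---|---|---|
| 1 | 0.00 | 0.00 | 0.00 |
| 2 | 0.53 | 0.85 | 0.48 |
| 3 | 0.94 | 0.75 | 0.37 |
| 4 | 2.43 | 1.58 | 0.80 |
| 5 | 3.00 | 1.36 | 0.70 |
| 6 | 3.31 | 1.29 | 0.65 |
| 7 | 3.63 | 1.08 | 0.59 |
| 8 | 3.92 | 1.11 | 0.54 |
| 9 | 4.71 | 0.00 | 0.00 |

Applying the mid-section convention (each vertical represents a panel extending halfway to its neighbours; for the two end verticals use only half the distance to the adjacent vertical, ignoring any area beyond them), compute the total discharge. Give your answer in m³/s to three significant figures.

w_2 = (0.94 − 0.00)/2 = 0.47 m; q_2 = 0.48 × 0.85 × 0.47 = 0.1918 m³/s
w_3 = (2.43 − 0.53)/2 = 0.95 m; q_3 = 0.37 × 0.75 × 0.95 = 0.2636 m³/s
w_4 = (3.00 − 0.94)/2 = 1.03 m; q_4 = 0.80 × 1.58 × 1.03 = 1.302 m³/s
w_5 = (3.31 − 2.43)/2 = 0.44 m; q_5 = 0.70 × 1.36 × 0.44 = 0.4189 m³/s
w_6 = (3.63 − 3.00)/2 = 0.315 m; q_6 = 0.65 × 1.29 × 0.315 = 0.2641 m³/s
w_7 = (3.92 − 3.31)/2 = 0.305 m; q_7 = 0.59 × 1.08 × 0.305 = 0.1943 m³/s
w_8 = (4.71 − 3.63)/2 = 0.54 m; q_8 = 0.54 × 1.11 × 0.54 = 0.3237 m³/s
Stations 1, 9 contribute zero (depth or velocity is 0).
Q = Σ qᵢ = 2.958 m³/s

2.96 m³/s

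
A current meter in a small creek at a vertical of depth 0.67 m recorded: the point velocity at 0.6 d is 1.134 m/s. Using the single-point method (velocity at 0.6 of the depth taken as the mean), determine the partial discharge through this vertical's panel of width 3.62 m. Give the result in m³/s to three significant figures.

2.75 m³/s

v̄ = v₀.₆ = 1.134 m/s
q = v̄ × d × w = 1.134 × 0.67 × 3.62 = 2.750 m³/s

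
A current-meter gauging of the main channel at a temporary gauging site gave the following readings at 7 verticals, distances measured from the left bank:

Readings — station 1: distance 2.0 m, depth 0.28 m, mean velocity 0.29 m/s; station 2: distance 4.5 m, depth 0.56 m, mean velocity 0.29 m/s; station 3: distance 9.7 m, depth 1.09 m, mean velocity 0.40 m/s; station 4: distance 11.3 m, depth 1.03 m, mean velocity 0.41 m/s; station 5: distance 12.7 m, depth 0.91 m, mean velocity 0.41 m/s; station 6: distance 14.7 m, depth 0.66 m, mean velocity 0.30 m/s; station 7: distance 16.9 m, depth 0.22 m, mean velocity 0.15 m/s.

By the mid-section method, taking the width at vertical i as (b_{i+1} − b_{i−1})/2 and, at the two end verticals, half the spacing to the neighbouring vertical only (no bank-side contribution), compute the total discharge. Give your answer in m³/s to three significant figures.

w_1 = (4.5 − 2.0)/2 = 1.25 m; q_1 = 0.29 × 0.28 × 1.25 = 0.1015 m³/s
w_2 = (9.7 − 2.0)/2 = 3.85 m; q_2 = 0.29 × 0.56 × 3.85 = 0.6252 m³/s
w_3 = (11.3 − 4.5)/2 = 3.4 m; q_3 = 0.40 × 1.09 × 3.4 = 1.482 m³/s
w_4 = (12.7 − 9.7)/2 = 1.5 m; q_4 = 0.41 × 1.03 × 1.5 = 0.6335 m³/s
w_5 = (14.7 − 11.3)/2 = 1.7 m; q_5 = 0.41 × 0.91 × 1.7 = 0.6343 m³/s
w_6 = (16.9 − 12.7)/2 = 2.1 m; q_6 = 0.30 × 0.66 × 2.1 = 0.4158 m³/s
w_7 = (16.9 − 14.7)/2 = 1.1 m; q_7 = 0.15 × 0.22 × 1.1 = 0.03630 m³/s
Q = Σ qᵢ = 3.929 m³/s

3.93 m³/s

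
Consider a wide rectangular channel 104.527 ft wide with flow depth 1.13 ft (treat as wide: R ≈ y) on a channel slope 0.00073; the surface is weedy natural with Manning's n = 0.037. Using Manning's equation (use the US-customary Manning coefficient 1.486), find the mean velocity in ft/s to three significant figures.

A = b·y = 104.527 × 1.13 = 118.1 ft²
Wide channel: R ≈ y = 1.13 ft
Q = (1.486/n)·A·R^(2/3)·S^(1/2) = (1.486/0.037) × 118.1 × 1.130^(2/3) × 0.00073^(1/2) = 139.1 ft³/s
V = Q/A = 139.1/118.1 = 1.177 ft/s

1.18 ft/s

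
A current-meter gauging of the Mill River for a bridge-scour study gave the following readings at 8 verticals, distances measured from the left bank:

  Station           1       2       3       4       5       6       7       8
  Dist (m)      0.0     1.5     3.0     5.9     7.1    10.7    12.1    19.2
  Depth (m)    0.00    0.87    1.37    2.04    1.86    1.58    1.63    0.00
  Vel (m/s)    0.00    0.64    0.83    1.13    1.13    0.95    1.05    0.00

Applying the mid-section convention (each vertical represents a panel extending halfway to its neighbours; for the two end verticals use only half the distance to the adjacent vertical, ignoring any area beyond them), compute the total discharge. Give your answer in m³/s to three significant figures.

w_2 = (3.0 − 0.0)/2 = 1.5 m; q_2 = 0.64 × 0.87 × 1.5 = 0.8352 m³/s
w_3 = (5.9 − 1.5)/2 = 2.2 m; q_3 = 0.83 × 1.37 × 2.2 = 2.502 m³/s
w_4 = (7.1 − 3.0)/2 = 2.05 m; q_4 = 1.13 × 2.04 × 2.05 = 4.726 m³/s
w_5 = (10.7 − 5.9)/2 = 2.4 m; q_5 = 1.13 × 1.86 × 2.4 = 5.044 m³/s
w_6 = (12.1 − 7.1)/2 = 2.5 m; q_6 = 0.95 × 1.58 × 2.5 = 3.753 m³/s
w_7 = (19.2 − 10.7)/2 = 4.25 m; q_7 = 1.05 × 1.63 × 4.25 = 7.274 m³/s
Stations 1, 8 contribute zero (depth or velocity is 0).
Q = Σ qᵢ = 24.13 m³/s

24.1 m³/s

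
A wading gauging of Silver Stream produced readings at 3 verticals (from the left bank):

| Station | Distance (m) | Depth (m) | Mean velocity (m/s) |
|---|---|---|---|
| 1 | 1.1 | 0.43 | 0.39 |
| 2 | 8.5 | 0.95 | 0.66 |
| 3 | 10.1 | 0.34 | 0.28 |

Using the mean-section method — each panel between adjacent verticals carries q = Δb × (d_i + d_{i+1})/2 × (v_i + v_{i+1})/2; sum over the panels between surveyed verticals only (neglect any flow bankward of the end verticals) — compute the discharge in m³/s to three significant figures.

Panel 1-2: Δb = 7.4 m, d̄ = (0.43+0.95)/2 = 0.69, v̄ = (0.39+0.66)/2 = 0.525 → q = 7.4×0.69×0.525 = 2.681 m³/s
Panel 2-3: Δb = 1.6 m, d̄ = (0.95+0.34)/2 = 0.645, v̄ = (0.66+0.28)/2 = 0.47 → q = 1.6×0.645×0.47 = 0.4850 m³/s
Q = Σ q = 3.166 m³/s

3.17 m³/s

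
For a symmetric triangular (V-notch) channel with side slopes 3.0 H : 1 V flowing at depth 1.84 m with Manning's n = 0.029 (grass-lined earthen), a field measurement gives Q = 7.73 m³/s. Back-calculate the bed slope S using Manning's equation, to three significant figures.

A = z·y² = 3.0×1.84² = 10.16 m²
P = 2y√(1+z²) = 2×1.84×√(1+3.0²) = 11.64 m
R = A/P = 10.16/11.64 = 0.8728 m
S = (Q·n / (1·A·R^(2/3)))² = (7.73×0.029 / (1×10.16×0.9133))² = 0.0005840

0.000584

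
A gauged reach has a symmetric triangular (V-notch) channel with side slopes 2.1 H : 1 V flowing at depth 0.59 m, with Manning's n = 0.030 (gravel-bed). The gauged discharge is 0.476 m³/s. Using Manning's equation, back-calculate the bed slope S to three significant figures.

0.00223

A = z·y² = 2.1×0.59² = 0.7310 m²
P = 2y√(1+z²) = 2×0.59×√(1+2.1²) = 2.745 m
R = A/P = 0.7310/2.745 = 0.2663 m
S = (Q·n / (1·A·R^(2/3)))² = (0.476×0.030 / (1×0.7310×0.4140))² = 0.002227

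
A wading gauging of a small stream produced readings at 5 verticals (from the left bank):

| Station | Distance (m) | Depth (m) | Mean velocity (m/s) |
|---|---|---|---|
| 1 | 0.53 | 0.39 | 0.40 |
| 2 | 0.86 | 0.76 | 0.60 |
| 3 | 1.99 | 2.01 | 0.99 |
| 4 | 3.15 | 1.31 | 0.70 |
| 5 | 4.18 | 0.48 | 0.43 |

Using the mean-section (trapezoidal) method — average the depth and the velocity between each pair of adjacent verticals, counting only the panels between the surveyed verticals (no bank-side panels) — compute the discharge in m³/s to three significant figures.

Panel 1-2: Δb = 0.33 m, d̄ = (0.39+0.76)/2 = 0.575, v̄ = (0.40+0.60)/2 = 0.5 → q = 0.33×0.575×0.5 = 0.09488 m³/s
Panel 2-3: Δb = 1.13 m, d̄ = (0.76+2.01)/2 = 1.385, v̄ = (0.60+0.99)/2 = 0.795 → q = 1.13×1.385×0.795 = 1.244 m³/s
Panel 3-4: Δb = 1.16 m, d̄ = (2.01+1.31)/2 = 1.66, v̄ = (0.99+0.70)/2 = 0.845 → q = 1.16×1.66×0.845 = 1.627 m³/s
Panel 4-5: Δb = 1.03 m, d̄ = (1.31+0.48)/2 = 0.895, v̄ = (0.70+0.43)/2 = 0.565 → q = 1.03×0.895×0.565 = 0.5208 m³/s
Q = Σ q = 3.487 m³/s

3.49 m³/s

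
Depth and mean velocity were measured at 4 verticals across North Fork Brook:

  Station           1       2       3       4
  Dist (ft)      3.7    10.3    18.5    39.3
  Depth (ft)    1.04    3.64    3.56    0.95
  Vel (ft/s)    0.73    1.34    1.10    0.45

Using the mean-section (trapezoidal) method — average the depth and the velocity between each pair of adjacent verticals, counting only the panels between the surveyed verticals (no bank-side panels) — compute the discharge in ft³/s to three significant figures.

Panel 1-2: Δb = 6.6 ft, d̄ = (1.04+3.64)/2 = 2.34, v̄ = (0.73+1.34)/2 = 1.035 → q = 6.6×2.34×1.035 = 15.98 ft³/s
Panel 2-3: Δb = 8.2 ft, d̄ = (3.64+3.56)/2 = 3.6, v̄ = (1.34+1.10)/2 = 1.22 → q = 8.2×3.6×1.22 = 36.01 ft³/s
Panel 3-4: Δb = 20.8 ft, d̄ = (3.56+0.95)/2 = 2.255, v̄ = (1.10+0.45)/2 = 0.775 → q = 20.8×2.255×0.775 = 36.35 ft³/s
Q = Σ q = 88.35 ft³/s

88.3 ft³/s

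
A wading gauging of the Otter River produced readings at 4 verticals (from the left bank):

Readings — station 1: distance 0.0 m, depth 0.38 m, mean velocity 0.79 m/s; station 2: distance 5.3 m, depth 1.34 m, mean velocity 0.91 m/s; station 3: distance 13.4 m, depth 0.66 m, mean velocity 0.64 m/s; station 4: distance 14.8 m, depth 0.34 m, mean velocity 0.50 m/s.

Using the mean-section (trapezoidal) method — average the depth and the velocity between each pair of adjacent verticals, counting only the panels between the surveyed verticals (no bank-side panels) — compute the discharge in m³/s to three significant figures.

Panel 1-2: Δb = 5.3 m, d̄ = (0.38+1.34)/2 = 0.86, v̄ = (0.79+0.91)/2 = 0.85 → q = 5.3×0.86×0.85 = 3.874 m³/s
Panel 2-3: Δb = 8.1 m, d̄ = (1.34+0.66)/2 = 1, v̄ = (0.91+0.64)/2 = 0.775 → q = 8.1×1×0.775 = 6.278 m³/s
Panel 3-4: Δb = 1.4 m, d̄ = (0.66+0.34)/2 = 0.5, v̄ = (0.64+0.50)/2 = 0.57 → q = 1.4×0.5×0.57 = 0.3990 m³/s
Q = Σ q = 10.55 m³/s

10.6 m³/s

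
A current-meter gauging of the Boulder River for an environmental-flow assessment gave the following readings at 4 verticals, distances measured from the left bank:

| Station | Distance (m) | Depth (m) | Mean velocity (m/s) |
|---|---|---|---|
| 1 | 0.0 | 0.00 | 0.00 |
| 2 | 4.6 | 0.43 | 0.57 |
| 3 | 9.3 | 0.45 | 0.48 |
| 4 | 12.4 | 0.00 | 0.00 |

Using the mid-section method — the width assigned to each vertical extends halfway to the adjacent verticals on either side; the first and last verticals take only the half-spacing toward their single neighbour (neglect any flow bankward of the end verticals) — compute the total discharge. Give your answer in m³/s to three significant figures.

w_2 = (9.3 − 0.0)/2 = 4.65 m; q_2 = 0.57 × 0.43 × 4.65 = 1.140 m³/s
w_3 = (12.4 − 4.6)/2 = 3.9 m; q_3 = 0.48 × 0.45 × 3.9 = 0.8424 m³/s
Stations 1, 4 contribute zero (depth or velocity is 0).
Q = Σ qᵢ = 1.982 m³/s

1.98 m³/s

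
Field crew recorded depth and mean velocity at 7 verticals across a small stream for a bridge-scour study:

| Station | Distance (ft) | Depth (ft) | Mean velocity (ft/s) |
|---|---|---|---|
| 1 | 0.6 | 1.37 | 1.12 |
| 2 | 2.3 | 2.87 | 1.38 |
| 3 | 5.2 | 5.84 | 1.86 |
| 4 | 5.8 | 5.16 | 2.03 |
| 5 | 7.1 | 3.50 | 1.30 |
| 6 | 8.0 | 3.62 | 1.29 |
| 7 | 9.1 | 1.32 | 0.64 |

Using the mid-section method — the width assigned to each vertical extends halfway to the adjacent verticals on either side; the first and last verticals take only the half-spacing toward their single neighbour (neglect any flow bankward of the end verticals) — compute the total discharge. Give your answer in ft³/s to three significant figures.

w_1 = (2.3 − 0.6)/2 = 0.85 ft; q_1 = 1.12 × 1.37 × 0.85 = 1.304 ft³/s
w_2 = (5.2 − 0.6)/2 = 2.3 ft; q_2 = 1.38 × 2.87 × 2.3 = 9.109 ft³/s
w_3 = (5.8 − 2.3)/2 = 1.75 ft; q_3 = 1.86 × 5.84 × 1.75 = 19.01 ft³/s
w_4 = (7.1 − 5.2)/2 = 0.95 ft; q_4 = 2.03 × 5.16 × 0.95 = 9.951 ft³/s
w_5 = (8.0 − 5.8)/2 = 1.1 ft; q_5 = 1.30 × 3.50 × 1.1 = 5.005 ft³/s
w_6 = (9.1 − 7.1)/2 = 1 ft; q_6 = 1.29 × 3.62 × 1 = 4.670 ft³/s
w_7 = (9.1 − 8.0)/2 = 0.55 ft; q_7 = 0.64 × 1.32 × 0.55 = 0.4646 ft³/s
Q = Σ qᵢ = 49.51 ft³/s

49.5 ft³/s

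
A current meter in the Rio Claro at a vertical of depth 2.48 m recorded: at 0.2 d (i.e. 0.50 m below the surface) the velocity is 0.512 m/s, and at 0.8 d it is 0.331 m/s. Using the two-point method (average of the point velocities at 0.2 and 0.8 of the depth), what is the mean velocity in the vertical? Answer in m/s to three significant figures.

v̄ = (0.512 + 0.331) / 2 = 0.4215 m/s

0.422 m/s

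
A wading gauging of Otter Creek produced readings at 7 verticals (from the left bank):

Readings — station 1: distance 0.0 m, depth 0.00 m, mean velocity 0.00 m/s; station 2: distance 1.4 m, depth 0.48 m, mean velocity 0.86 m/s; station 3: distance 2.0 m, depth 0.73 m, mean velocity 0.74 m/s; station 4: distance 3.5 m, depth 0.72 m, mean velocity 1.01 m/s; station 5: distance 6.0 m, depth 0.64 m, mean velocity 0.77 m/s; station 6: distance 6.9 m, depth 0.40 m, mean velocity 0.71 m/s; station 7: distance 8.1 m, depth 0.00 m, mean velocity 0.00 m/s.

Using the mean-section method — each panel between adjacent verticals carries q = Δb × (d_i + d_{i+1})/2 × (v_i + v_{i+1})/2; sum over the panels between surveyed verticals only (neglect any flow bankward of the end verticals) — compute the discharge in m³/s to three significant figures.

3.33 m³/s

Panel 1-2: Δb = 1.4 m, d̄ = (0.00+0.48)/2 = 0.24, v̄ = (0.00+0.86)/2 = 0.43 → q = 1.4×0.24×0.43 = 0.1445 m³/s
Panel 2-3: Δb = 0.6 m, d̄ = (0.48+0.73)/2 = 0.605, v̄ = (0.86+0.74)/2 = 0.8 → q = 0.6×0.605×0.8 = 0.2904 m³/s
Panel 3-4: Δb = 1.5 m, d̄ = (0.73+0.72)/2 = 0.725, v̄ = (0.74+1.01)/2 = 0.875 → q = 1.5×0.725×0.875 = 0.9516 m³/s
Panel 4-5: Δb = 2.5 m, d̄ = (0.72+0.64)/2 = 0.68, v̄ = (1.01+0.77)/2 = 0.89 → q = 2.5×0.68×0.89 = 1.513 m³/s
Panel 5-6: Δb = 0.9 m, d̄ = (0.64+0.40)/2 = 0.52, v̄ = (0.77+0.71)/2 = 0.74 → q = 0.9×0.52×0.74 = 0.3463 m³/s
Panel 6-7: Δb = 1.2 m, d̄ = (0.40+0.00)/2 = 0.2, v̄ = (0.71+0.00)/2 = 0.355 → q = 1.2×0.2×0.355 = 0.08520 m³/s
Q = Σ q = 3.331 m³/s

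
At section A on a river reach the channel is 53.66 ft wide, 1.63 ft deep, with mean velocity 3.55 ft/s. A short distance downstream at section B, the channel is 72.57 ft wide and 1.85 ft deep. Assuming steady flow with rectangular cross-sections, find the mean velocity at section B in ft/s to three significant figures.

2.31 ft/s

Q = A₁V₁ = (53.66×1.63) × 3.55 = 310.5 ft³/s
A₂ = 72.57 × 1.85 = 134.3 ft²
V₂ = Q/A₂ = 310.5/134.3 = 2.313 ft/s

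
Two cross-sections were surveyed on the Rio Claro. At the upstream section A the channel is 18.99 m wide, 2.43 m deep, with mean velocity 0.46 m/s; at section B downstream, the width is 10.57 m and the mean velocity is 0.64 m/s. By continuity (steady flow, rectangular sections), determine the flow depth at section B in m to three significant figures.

Q = A₁V₁ = (18.99×2.43) × 0.46 = 21.23 m³/s
d₂ = Q/(b₂ V₂) = 21.23/(10.57×0.64) = 3.138 m

3.14 m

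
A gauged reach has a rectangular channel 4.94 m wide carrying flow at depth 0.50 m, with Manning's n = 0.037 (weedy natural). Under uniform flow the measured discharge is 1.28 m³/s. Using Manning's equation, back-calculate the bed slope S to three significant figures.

0.00118

A = b·y = 4.94 × 0.50 = 2.470 m²
P = b + 2y = 4.94 + 2×0.50 = 5.940 m
R = A/P = 2.470/5.940 = 0.4158 m
S = (Q·n / (1·A·R^(2/3)))² = (1.28×0.037 / (1×2.470×0.5571))² = 0.001185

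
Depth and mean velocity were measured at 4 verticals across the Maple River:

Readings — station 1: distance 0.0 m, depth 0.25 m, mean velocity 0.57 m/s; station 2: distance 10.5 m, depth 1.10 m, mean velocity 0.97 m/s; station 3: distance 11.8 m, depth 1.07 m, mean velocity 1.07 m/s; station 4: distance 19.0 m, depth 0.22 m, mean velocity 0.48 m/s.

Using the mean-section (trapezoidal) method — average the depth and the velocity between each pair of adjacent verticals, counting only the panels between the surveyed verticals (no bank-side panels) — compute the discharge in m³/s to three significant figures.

Panel 1-2: Δb = 10.5 m, d̄ = (0.25+1.10)/2 = 0.675, v̄ = (0.57+0.97)/2 = 0.77 → q = 10.5×0.675×0.77 = 5.457 m³/s
Panel 2-3: Δb = 1.3 m, d̄ = (1.10+1.07)/2 = 1.085, v̄ = (0.97+1.07)/2 = 1.02 → q = 1.3×1.085×1.02 = 1.439 m³/s
Panel 3-4: Δb = 7.2 m, d̄ = (1.07+0.22)/2 = 0.645, v̄ = (1.07+0.48)/2 = 0.775 → q = 7.2×0.645×0.775 = 3.599 m³/s
Q = Σ q = 10.50 m³/s

10.5 m³/s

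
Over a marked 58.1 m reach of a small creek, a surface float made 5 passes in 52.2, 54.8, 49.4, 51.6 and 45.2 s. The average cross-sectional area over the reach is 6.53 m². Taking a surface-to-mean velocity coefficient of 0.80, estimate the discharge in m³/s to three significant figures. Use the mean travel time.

t̄ = (52.2 + 54.8 + 49.4 + 51.6 + 45.2) / 5 = 50.64 s
v_surface = L / t̄ = 58.1 / 50.64 = 1.147 m/s
v_mean = 0.80 × 1.147 = 0.9179 m/s
Q = A × v_mean = 6.53 × 0.9179 = 5.994 m³/s

5.99 m³/s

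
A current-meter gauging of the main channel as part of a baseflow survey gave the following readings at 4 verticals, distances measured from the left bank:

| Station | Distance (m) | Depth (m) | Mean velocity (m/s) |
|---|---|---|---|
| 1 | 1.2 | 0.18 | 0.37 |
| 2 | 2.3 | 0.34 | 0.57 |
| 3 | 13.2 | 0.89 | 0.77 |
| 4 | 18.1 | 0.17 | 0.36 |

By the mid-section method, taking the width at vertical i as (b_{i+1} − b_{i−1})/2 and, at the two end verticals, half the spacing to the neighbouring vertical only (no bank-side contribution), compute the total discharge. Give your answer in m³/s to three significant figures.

w_1 = (2.3 − 1.2)/2 = 0.55 m; q_1 = 0.37 × 0.18 × 0.55 = 0.03663 m³/s
w_2 = (13.2 − 1.2)/2 = 6 m; q_2 = 0.57 × 0.34 × 6 = 1.163 m³/s
w_3 = (18.1 − 2.3)/2 = 7.9 m; q_3 = 0.77 × 0.89 × 7.9 = 5.414 m³/s
w_4 = (18.1 − 13.2)/2 = 2.45 m; q_4 = 0.36 × 0.17 × 2.45 = 0.1499 m³/s
Q = Σ qᵢ = 6.763 m³/s

6.76 m³/s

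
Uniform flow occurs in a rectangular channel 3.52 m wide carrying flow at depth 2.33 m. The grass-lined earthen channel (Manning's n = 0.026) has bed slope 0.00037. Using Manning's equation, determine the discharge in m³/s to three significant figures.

A = b·y = 3.52 × 2.33 = 8.202 m²
P = b + 2y = 3.52 + 2×2.33 = 8.180 m
R = A/P = 8.202/8.180 = 1.003 m
Q = (1/n)·A·R^(2/3)·S^(1/2) = (1/0.026) × 8.202 × 1.003^(2/3) × 0.00037^(1/2) = 6.078 m³/s

6.08 m³/s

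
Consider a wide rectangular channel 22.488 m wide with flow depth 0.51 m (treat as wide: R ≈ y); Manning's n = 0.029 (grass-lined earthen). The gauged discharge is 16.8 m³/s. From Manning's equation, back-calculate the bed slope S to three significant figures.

0.00443

A = b·y = 22.488 × 0.51 = 11.47 m²
Wide channel: R ≈ y = 0.51 m
S = (Q·n / (1·A·R^(2/3)))² = (16.8×0.029 / (1×11.47×0.6383))² = 0.004429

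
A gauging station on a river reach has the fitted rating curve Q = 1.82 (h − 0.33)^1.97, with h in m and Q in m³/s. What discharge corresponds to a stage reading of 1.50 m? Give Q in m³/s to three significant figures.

2.48 m³/s

Q = 1.82 × (1.50 − 0.33)^1.97 = 1.82 × 1.17^1.97 = 2.480 m³/s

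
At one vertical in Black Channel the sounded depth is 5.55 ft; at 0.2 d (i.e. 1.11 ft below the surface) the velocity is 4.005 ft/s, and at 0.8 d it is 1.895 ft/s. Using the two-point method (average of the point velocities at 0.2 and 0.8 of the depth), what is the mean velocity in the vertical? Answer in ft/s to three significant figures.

v̄ = (4.005 + 1.895) / 2 = 2.950 ft/s

2.95 ft/s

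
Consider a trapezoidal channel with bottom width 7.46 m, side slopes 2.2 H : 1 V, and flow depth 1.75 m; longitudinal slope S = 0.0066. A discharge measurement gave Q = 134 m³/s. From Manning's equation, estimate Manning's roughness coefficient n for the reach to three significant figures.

0.0139

A = (b + z·y)·y = (7.46 + 2.2×1.75)×1.75 = 19.79 m²
P = b + 2y√(1+z²) = 7.46 + 2×1.75×√(1+2.2²) = 15.92 m
R = A/P = 19.79/15.92 = 1.243 m
n = (1/Q)·A·R^(2/3)·S^(1/2) = (1/134) × 19.79 × 1.156 × 0.08124 = 0.01388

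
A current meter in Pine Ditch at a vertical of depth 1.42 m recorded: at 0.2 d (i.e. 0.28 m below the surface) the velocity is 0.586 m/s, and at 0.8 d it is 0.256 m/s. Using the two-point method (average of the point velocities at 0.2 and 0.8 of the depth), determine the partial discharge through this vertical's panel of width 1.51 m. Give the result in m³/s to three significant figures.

0.903 m³/s

v̄ = (0.586 + 0.256) / 2 = 0.4210 m/s
q = v̄ × d × w = 0.4210 × 1.42 × 1.51 = 0.9027 m³/s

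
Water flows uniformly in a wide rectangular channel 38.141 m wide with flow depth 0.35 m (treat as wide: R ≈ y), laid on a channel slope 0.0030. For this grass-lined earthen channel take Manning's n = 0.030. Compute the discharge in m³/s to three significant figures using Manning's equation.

12.1 m³/s

A = b·y = 38.141 × 0.35 = 13.35 m²
Wide channel: R ≈ y = 0.35 m
Q = (1/n)·A·R^(2/3)·S^(1/2) = (1/0.030) × 13.35 × 0.3500^(2/3) × 0.0030^(1/2) = 12.10 m³/s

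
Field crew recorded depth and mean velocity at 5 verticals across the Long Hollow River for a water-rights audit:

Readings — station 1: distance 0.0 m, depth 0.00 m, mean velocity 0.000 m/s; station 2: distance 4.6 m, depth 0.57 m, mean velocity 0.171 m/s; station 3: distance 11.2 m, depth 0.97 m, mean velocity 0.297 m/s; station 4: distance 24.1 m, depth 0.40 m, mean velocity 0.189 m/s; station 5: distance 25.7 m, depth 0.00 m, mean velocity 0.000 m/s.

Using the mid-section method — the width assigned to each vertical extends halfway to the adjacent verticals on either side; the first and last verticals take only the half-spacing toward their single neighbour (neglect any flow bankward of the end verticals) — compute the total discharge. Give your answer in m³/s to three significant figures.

w_2 = (11.2 − 0.0)/2 = 5.6 m; q_2 = 0.171 × 0.57 × 5.6 = 0.5458 m³/s
w_3 = (24.1 − 4.6)/2 = 9.75 m; q_3 = 0.297 × 0.97 × 9.75 = 2.809 m³/s
w_4 = (25.7 − 11.2)/2 = 7.25 m; q_4 = 0.189 × 0.40 × 7.25 = 0.5481 m³/s
Stations 1, 5 contribute zero (depth or velocity is 0).
Q = Σ qᵢ = 3.903 m³/s

3.90 m³/s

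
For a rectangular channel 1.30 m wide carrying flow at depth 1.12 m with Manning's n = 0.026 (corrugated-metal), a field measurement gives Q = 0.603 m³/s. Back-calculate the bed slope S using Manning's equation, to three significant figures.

0.000379

A = b·y = 1.30 × 1.12 = 1.456 m²
P = b + 2y = 1.30 + 2×1.12 = 3.540 m
R = A/P = 1.456/3.540 = 0.4113 m
S = (Q·n / (1·A·R^(2/3)))² = (0.603×0.026 / (1×1.456×0.5531))² = 0.0003791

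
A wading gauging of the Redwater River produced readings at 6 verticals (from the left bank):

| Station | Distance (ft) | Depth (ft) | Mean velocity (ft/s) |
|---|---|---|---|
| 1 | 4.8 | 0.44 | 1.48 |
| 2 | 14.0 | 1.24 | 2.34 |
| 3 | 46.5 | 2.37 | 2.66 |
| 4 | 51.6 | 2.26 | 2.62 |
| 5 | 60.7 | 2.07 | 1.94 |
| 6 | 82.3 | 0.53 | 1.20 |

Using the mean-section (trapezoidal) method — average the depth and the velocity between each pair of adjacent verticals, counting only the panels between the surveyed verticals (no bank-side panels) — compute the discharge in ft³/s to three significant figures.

Panel 1-2: Δb = 9.2 ft, d̄ = (0.44+1.24)/2 = 0.84, v̄ = (1.48+2.34)/2 = 1.91 → q = 9.2×0.84×1.91 = 14.76 ft³/s
Panel 2-3: Δb = 32.5 ft, d̄ = (1.24+2.37)/2 = 1.805, v̄ = (2.34+2.66)/2 = 2.5 → q = 32.5×1.805×2.5 = 146.7 ft³/s
Panel 3-4: Δb = 5.1 ft, d̄ = (2.37+2.26)/2 = 2.315, v̄ = (2.66+2.62)/2 = 2.64 → q = 5.1×2.315×2.64 = 31.17 ft³/s
Panel 4-5: Δb = 9.1 ft, d̄ = (2.26+2.07)/2 = 2.165, v̄ = (2.62+1.94)/2 = 2.28 → q = 9.1×2.165×2.28 = 44.92 ft³/s
Panel 5-6: Δb = 21.6 ft, d̄ = (2.07+0.53)/2 = 1.3, v̄ = (1.94+1.20)/2 = 1.57 → q = 21.6×1.3×1.57 = 44.09 ft³/s
Q = Σ q = 281.6 ft³/s

282 ft³/s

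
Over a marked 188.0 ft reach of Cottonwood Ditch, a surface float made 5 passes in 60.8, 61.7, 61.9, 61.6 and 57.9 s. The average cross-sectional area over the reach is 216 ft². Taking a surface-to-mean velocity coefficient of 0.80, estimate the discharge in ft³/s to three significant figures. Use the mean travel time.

534 ft³/s

t̄ = (60.8 + 61.7 + 61.9 + 61.6 + 57.9) / 5 = 60.78 s
v_surface = L / t̄ = 188.0 / 60.78 = 3.093 ft/s
v_mean = 0.80 × 3.093 = 2.474 ft/s
Q = A × v_mean = 216 × 2.474 = 534.5 ft³/s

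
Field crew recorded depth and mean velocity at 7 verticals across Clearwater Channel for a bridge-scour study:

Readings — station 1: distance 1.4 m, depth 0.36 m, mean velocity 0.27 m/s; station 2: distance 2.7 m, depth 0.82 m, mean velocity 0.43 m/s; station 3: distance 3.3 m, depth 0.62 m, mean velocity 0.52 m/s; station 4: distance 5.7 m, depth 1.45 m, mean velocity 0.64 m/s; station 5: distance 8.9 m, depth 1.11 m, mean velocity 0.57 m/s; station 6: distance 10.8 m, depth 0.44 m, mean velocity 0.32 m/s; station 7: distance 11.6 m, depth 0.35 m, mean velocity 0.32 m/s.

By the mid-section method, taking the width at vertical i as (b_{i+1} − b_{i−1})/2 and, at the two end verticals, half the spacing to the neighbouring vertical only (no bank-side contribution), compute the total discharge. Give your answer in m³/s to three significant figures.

w_1 = (2.7 − 1.4)/2 = 0.65 m; q_1 = 0.27 × 0.36 × 0.65 = 0.06318 m³/s
w_2 = (3.3 − 1.4)/2 = 0.95 m; q_2 = 0.43 × 0.82 × 0.95 = 0.3350 m³/s
w_3 = (5.7 − 2.7)/2 = 1.5 m; q_3 = 0.52 × 0.62 × 1.5 = 0.4836 m³/s
w_4 = (8.9 − 3.3)/2 = 2.8 m; q_4 = 0.64 × 1.45 × 2.8 = 2.598 m³/s
w_5 = (10.8 − 5.7)/2 = 2.55 m; q_5 = 0.57 × 1.11 × 2.55 = 1.613 m³/s
w_6 = (11.6 − 8.9)/2 = 1.35 m; q_6 = 0.32 × 0.44 × 1.35 = 0.1901 m³/s
w_7 = (11.6 − 10.8)/2 = 0.4 m; q_7 = 0.32 × 0.35 × 0.4 = 0.04480 m³/s
Q = Σ qᵢ = 5.328 m³/s

5.33 m³/s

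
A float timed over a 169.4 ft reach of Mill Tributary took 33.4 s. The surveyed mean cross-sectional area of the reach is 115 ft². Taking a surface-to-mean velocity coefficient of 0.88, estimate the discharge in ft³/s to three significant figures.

v_surface = L / t̄ = 169.4 / 33.4 = 5.072 ft/s
v_mean = 0.88 × 5.072 = 4.463 ft/s
Q = A × v_mean = 115 × 4.463 = 513.3 ft³/s

513 ft³/s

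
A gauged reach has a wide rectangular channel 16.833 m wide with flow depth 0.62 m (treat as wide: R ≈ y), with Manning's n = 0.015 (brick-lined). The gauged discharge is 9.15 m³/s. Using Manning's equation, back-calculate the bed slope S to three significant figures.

A = b·y = 16.833 × 0.62 = 10.44 m²
Wide channel: R ≈ y = 0.62 m
S = (Q·n / (1·A·R^(2/3)))² = (9.15×0.015 / (1×10.44×0.7271))² = 0.0003271

0.000327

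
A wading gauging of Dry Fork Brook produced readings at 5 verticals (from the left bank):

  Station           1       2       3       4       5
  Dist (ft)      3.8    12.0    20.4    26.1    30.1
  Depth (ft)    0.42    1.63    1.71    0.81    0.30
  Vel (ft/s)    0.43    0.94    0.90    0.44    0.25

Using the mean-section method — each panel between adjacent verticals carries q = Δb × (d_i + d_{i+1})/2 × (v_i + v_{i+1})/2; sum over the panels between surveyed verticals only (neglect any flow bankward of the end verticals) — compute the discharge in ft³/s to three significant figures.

Panel 1-2: Δb = 8.2 ft, d̄ = (0.42+1.63)/2 = 1.025, v̄ = (0.43+0.94)/2 = 0.685 → q = 8.2×1.025×0.685 = 5.757 ft³/s
Panel 2-3: Δb = 8.4 ft, d̄ = (1.63+1.71)/2 = 1.67, v̄ = (0.94+0.90)/2 = 0.92 → q = 8.4×1.67×0.92 = 12.91 ft³/s
Panel 3-4: Δb = 5.7 ft, d̄ = (1.71+0.81)/2 = 1.26, v̄ = (0.90+0.44)/2 = 0.67 → q = 5.7×1.26×0.67 = 4.812 ft³/s
Panel 4-5: Δb = 4 ft, d̄ = (0.81+0.30)/2 = 0.555, v̄ = (0.44+0.25)/2 = 0.345 → q = 4×0.555×0.345 = 0.7659 ft³/s
Q = Σ q = 24.24 ft³/s

24.2 ft³/s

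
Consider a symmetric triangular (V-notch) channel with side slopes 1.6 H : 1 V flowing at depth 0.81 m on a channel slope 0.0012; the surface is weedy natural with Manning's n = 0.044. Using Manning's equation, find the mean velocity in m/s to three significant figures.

A = z·y² = 1.6×0.81² = 1.050 m²
P = 2y√(1+z²) = 2×0.81×√(1+1.6²) = 3.057 m
R = A/P = 1.050/3.057 = 0.3434 m
Q = (1/n)·A·R^(2/3)·S^(1/2) = (1/0.044) × 1.050 × 0.3434^(2/3) × 0.0012^(1/2) = 0.4053 m³/s
V = Q/A = 0.4053/1.050 = 0.3861 m/s

0.386 m/s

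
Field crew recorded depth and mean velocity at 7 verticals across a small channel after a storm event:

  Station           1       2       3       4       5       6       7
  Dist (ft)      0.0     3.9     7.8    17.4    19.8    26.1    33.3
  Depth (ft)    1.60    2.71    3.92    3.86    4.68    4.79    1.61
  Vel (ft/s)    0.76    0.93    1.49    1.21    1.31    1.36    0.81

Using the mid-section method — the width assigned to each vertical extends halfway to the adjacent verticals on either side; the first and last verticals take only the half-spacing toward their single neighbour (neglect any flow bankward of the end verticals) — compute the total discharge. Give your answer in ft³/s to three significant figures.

155 ft³/s

w_1 = (3.9 − 0.0)/2 = 1.95 ft; q_1 = 0.76 × 1.60 × 1.95 = 2.371 ft³/s
w_2 = (7.8 − 0.0)/2 = 3.9 ft; q_2 = 0.93 × 2.71 × 3.9 = 9.829 ft³/s
w_3 = (17.4 − 3.9)/2 = 6.75 ft; q_3 = 1.49 × 3.92 × 6.75 = 39.43 ft³/s
w_4 = (19.8 − 7.8)/2 = 6 ft; q_4 = 1.21 × 3.86 × 6 = 28.02 ft³/s
w_5 = (26.1 − 17.4)/2 = 4.35 ft; q_5 = 1.31 × 4.68 × 4.35 = 26.67 ft³/s
w_6 = (33.3 − 19.8)/2 = 6.75 ft; q_6 = 1.36 × 4.79 × 6.75 = 43.97 ft³/s
w_7 = (33.3 − 26.1)/2 = 3.6 ft; q_7 = 0.81 × 1.61 × 3.6 = 4.695 ft³/s
Q = Σ qᵢ = 155.0 ft³/s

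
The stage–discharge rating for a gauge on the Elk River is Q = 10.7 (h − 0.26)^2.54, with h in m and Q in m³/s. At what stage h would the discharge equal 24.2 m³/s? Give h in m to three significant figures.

h − h₀ = (Q/C)^(1/b) = (24.2/10.7)^(1/2.54) = 1.379 m
h = 0.26 + 1.379 = 1.639 m

1.64 m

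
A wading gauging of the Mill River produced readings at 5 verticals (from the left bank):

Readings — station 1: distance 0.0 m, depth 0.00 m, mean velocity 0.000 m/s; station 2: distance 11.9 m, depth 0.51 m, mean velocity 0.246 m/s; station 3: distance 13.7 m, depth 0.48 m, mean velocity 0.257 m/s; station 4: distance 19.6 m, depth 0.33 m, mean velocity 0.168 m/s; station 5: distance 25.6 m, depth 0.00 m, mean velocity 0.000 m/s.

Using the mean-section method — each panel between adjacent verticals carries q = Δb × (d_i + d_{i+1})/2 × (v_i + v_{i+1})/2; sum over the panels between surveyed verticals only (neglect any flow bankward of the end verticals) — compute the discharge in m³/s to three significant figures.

1.19 m³/s

Panel 1-2: Δb = 11.9 m, d̄ = (0.00+0.51)/2 = 0.255, v̄ = (0.000+0.246)/2 = 0.123 → q = 11.9×0.255×0.123 = 0.3732 m³/s
Panel 2-3: Δb = 1.8 m, d̄ = (0.51+0.48)/2 = 0.495, v̄ = (0.246+0.257)/2 = 0.2515 → q = 1.8×0.495×0.2515 = 0.2241 m³/s
Panel 3-4: Δb = 5.9 m, d̄ = (0.48+0.33)/2 = 0.405, v̄ = (0.257+0.168)/2 = 0.2125 → q = 5.9×0.405×0.2125 = 0.5078 m³/s
Panel 4-5: Δb = 6 m, d̄ = (0.33+0.00)/2 = 0.165, v̄ = (0.168+0.000)/2 = 0.084 → q = 6×0.165×0.084 = 0.08316 m³/s
Q = Σ q = 1.188 m³/s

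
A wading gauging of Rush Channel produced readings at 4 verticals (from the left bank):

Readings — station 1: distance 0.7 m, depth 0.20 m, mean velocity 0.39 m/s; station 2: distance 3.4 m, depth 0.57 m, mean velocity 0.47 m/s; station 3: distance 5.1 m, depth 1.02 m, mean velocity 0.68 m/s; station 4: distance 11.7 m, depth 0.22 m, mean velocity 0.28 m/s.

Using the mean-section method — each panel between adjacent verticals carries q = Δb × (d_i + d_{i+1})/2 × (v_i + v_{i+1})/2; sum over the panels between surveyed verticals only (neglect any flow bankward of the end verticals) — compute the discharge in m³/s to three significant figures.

Panel 1-2: Δb = 2.7 m, d̄ = (0.20+0.57)/2 = 0.385, v̄ = (0.39+0.47)/2 = 0.43 → q = 2.7×0.385×0.43 = 0.4470 m³/s
Panel 2-3: Δb = 1.7 m, d̄ = (0.57+1.02)/2 = 0.795, v̄ = (0.47+0.68)/2 = 0.575 → q = 1.7×0.795×0.575 = 0.7771 m³/s
Panel 3-4: Δb = 6.6 m, d̄ = (1.02+0.22)/2 = 0.62, v̄ = (0.68+0.28)/2 = 0.48 → q = 6.6×0.62×0.48 = 1.964 m³/s
Q = Σ q = 3.188 m³/s

3.19 m³/s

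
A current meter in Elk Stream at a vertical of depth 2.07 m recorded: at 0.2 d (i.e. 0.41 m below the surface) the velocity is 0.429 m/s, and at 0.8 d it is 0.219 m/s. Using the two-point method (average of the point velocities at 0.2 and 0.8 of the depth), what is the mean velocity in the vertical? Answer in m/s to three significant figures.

0.324 m/s

v̄ = (0.429 + 0.219) / 2 = 0.3240 m/s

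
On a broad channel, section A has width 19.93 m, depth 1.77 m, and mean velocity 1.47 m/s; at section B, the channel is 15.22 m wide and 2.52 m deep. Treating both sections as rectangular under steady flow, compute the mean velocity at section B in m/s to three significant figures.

1.35 m/s

Q = A₁V₁ = (19.93×1.77) × 1.47 = 51.86 m³/s
A₂ = 15.22 × 2.52 = 38.35 m²
V₂ = Q/A₂ = 51.86/38.35 = 1.352 m/s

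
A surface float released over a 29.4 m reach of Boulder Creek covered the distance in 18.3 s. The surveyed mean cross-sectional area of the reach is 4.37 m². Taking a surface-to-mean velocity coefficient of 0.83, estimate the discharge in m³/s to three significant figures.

v_surface = L / t̄ = 29.4 / 18.3 = 1.607 m/s
v_mean = 0.83 × 1.607 = 1.333 m/s
Q = A × v_mean = 4.37 × 1.333 = 5.827 m³/s

5.83 m³/s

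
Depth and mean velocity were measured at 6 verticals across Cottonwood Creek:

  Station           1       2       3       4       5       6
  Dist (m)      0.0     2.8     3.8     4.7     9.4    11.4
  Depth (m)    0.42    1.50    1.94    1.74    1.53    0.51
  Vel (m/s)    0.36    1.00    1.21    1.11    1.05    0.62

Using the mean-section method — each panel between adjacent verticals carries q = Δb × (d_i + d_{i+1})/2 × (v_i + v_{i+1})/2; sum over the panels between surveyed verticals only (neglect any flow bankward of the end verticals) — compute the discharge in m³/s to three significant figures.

Panel 1-2: Δb = 2.8 m, d̄ = (0.42+1.50)/2 = 0.96, v̄ = (0.36+1.00)/2 = 0.68 → q = 2.8×0.96×0.68 = 1.828 m³/s
Panel 2-3: Δb = 1 m, d̄ = (1.50+1.94)/2 = 1.72, v̄ = (1.00+1.21)/2 = 1.105 → q = 1×1.72×1.105 = 1.901 m³/s
Panel 3-4: Δb = 0.9 m, d̄ = (1.94+1.74)/2 = 1.84, v̄ = (1.21+1.11)/2 = 1.16 → q = 0.9×1.84×1.16 = 1.921 m³/s
Panel 4-5: Δb = 4.7 m, d̄ = (1.74+1.53)/2 = 1.635, v̄ = (1.11+1.05)/2 = 1.08 → q = 4.7×1.635×1.08 = 8.299 m³/s
Panel 5-6: Δb = 2 m, d̄ = (1.53+0.51)/2 = 1.02, v̄ = (1.05+0.62)/2 = 0.835 → q = 2×1.02×0.835 = 1.703 m³/s
Q = Σ q = 15.65 m³/s

15.7 m³/s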